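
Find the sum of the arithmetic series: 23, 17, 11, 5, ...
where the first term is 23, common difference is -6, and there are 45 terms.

Sₙ = n/2 × (first + last)
Last term = a + (n-1)d = 23 + (45-1)×(-6) = -241
S_45 = 45/2 × (23 + (-241))
S_45 = 45/2 × (-218) = -4905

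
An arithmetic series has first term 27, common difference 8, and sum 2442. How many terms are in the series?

Using S = n/2 × [2a + (n-1)d]
2442 = n/2 × [2(27) + (n-1)(8)]
2442 = n/2 × [54 + 8n - 8]
4884 = n × [46 + 8n]
8n² + (46)n - 4884 = 0
Discriminant: Δ = (46)² - 4(8)(-4884) = 2116 + 156288 = 158404
√Δ = 398
n = [-(46) + √Δ] / (2·8) = (-46 + 398) / 16 = 352 / 16 = 22
(The negative root is discarded since n must be a positive integer.)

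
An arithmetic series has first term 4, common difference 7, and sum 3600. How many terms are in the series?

Using S = n/2 × [2a + (n-1)d]
3600 = n/2 × [2(4) + (n-1)(7)]
3600 = n/2 × [8 + 7n - 7]
7200 = n × [1 + 7n]
7n² + (1)n - 7200 = 0
Discriminant: Δ = (1)² - 4(7)(-7200) = 1 + 201600 = 201601
√Δ = 449
n = [-(1) + √Δ] / (2·7) = (-1 + 449) / 14 = 448 / 14 = 32
(The negative root is discarded since n must be a positive integer.)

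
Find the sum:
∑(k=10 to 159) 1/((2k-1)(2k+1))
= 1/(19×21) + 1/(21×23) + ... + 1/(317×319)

Partial fractions: 1/((2k-1)(2k+1)) = (1/2)[1/(2k-1) - 1/(2k+1)]
The series telescopes:
= (1/2)[1/19 - 1/319]
= 150/6061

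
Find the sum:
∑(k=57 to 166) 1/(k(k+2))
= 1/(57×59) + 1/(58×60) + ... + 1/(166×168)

Partial fractions: 1/(k(k+2)) = (1/2)[1/k - 1/(k+2)]
Telescoping leaves the first two and last two terms:
= (1/2)[1/57 + 1/58 - 1/167 - 1/168]
= 353155/30917712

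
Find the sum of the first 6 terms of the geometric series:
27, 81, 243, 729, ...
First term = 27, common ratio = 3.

Sₙ = a(1 - rⁿ) / (1 - r)
S_6 = 27(1 - 3^6) / (1 - 3)
S_6 = 27(1 - 729) / (-2)
S_6 = 9828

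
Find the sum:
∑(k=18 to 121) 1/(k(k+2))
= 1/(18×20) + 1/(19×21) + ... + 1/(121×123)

Partial fractions: 1/(k(k+2)) = (1/2)[1/k - 1/(k+2)]
Telescoping leaves the first two and last two terms:
= (1/2)[1/18 + 1/19 - 1/122 - 1/123]
= 19643/427671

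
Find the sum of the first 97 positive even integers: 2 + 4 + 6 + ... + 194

Sum of first n even numbers = n(n+1)
= 97×98
= 9506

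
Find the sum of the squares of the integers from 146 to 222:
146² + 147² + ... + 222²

Use ∑_{k=1}^{n} k² = n(n+1)(2n+1)/6, then subtract the first 145 terms.
∑_{k=1}^{222} k² = 222×223×445/6 = 3671695
∑_{k=1}^{145} k² = 145×146×291/6 = 1026745
∑_{k=146}^{222} k² = 3671695 - 1026745 = 2644950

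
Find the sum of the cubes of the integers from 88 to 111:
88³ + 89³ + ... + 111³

Use ∑_{k=1}^{n} k³ = [n(n+1)/2]², then subtract the first 87 terms.
∑_{k=1}^{111} k³ = [111×112/2]² = 6216² = 38638656
∑_{k=1}^{87} k³ = [87×88/2]² = 3828² = 14653584
∑_{k=88}^{111} k³ = 38638656 - 14653584 = 23985072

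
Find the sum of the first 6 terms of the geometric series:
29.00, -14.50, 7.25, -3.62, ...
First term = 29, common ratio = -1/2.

Sₙ = a(1 - rⁿ) / (1 - r)
S_6 = 29(1 - (-1/2)^6) / (1 - (-1/2))
S_6 = 29(1 - (1/64)) / (3/2)
S_6 = 609/32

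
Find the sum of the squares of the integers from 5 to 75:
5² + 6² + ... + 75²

Use ∑_{k=1}^{n} k² = n(n+1)(2n+1)/6, then subtract the first 4 terms.
∑_{k=1}^{75} k² = 75×76×151/6 = 143450
∑_{k=1}^{4} k² = 4×5×9/6 = 30
∑_{k=5}^{75} k² = 143450 - 30 = 143420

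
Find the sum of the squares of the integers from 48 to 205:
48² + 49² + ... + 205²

Use ∑_{k=1}^{n} k² = n(n+1)(2n+1)/6, then subtract the first 47 terms.
∑_{k=1}^{205} k² = 205×206×411/6 = 2892755
∑_{k=1}^{47} k² = 47×48×95/6 = 35720
∑_{k=48}^{205} k² = 2892755 - 35720 = 2857035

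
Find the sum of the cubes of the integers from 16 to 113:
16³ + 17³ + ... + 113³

Use ∑_{k=1}^{n} k³ = [n(n+1)/2]², then subtract the first 15 terms.
∑_{k=1}^{113} k³ = [113×114/2]² = 6441² = 41486481
∑_{k=1}^{15} k³ = [15×16/2]² = 120² = 14400
∑_{k=16}^{113} k³ = 41486481 - 14400 = 41472081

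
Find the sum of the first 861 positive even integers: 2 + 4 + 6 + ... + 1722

Sum of first n even numbers = n(n+1)
= 861×862
= 742182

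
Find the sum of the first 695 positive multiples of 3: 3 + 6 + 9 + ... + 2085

Factor out 3: = 3(1 + 2 + ... + 695) = 3 × n(n+1)/2
= 3 × 695×696/2
= 3 × 241860
= 725580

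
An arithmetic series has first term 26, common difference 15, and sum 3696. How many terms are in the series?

Using S = n/2 × [2a + (n-1)d]
3696 = n/2 × [2(26) + (n-1)(15)]
3696 = n/2 × [52 + 15n - 15]
7392 = n × [37 + 15n]
15n² + (37)n - 7392 = 0
Discriminant: Δ = (37)² - 4(15)(-7392) = 1369 + 443520 = 444889
√Δ = 667
n = [-(37) + √Δ] / (2·15) = (-37 + 667) / 30 = 630 / 30 = 21
(The negative root is discarded since n must be a positive integer.)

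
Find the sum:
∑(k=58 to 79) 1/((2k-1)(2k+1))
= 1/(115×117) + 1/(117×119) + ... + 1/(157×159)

Partial fractions: 1/((2k-1)(2k+1)) = (1/2)[1/(2k-1) - 1/(2k+1)]
The series telescopes:
= (1/2)[1/115 - 1/159]
= 22/18285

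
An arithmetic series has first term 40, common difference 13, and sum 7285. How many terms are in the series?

Using S = n/2 × [2a + (n-1)d]
7285 = n/2 × [2(40) + (n-1)(13)]
7285 = n/2 × [80 + 13n - 13]
14570 = n × [67 + 13n]
13n² + (67)n - 14570 = 0
Discriminant: Δ = (67)² - 4(13)(-14570) = 4489 + 757640 = 762129
√Δ = 873
n = [-(67) + √Δ] / (2·13) = (-67 + 873) / 26 = 806 / 26 = 31
(The negative root is discarded since n must be a positive integer.)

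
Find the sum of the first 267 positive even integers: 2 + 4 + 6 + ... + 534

Sum of first n even numbers = n(n+1)
= 267×268
= 71556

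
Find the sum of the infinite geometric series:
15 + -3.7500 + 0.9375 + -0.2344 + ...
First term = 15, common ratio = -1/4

For |r| < 1, S = a / (1 - r)
S = 15 / (1 - (-1/4))
S = 15 / (5/4)
S = 12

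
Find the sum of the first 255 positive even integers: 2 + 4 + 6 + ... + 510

Sum of first n even numbers = n(n+1)
= 255×256
= 65280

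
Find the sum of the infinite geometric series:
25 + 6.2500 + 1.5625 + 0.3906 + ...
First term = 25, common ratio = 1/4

For |r| < 1, S = a / (1 - r)
S = 25 / (1 - (1/4))
S = 25 / (3/4)
S = 100/3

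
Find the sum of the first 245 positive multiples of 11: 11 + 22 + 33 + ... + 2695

Factor out 11: = 11(1 + 2 + ... + 245) = 11 × n(n+1)/2
= 11 × 245×246/2
= 11 × 30135
= 331485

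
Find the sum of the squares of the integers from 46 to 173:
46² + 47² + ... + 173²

Use ∑_{k=1}^{n} k² = n(n+1)(2n+1)/6, then subtract the first 45 terms.
∑_{k=1}^{173} k² = 173×174×347/6 = 1740899
∑_{k=1}^{45} k² = 45×46×91/6 = 31395
∑_{k=46}^{173} k² = 1740899 - 31395 = 1709504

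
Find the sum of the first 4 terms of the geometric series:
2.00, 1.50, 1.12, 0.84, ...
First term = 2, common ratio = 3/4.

Sₙ = a(1 - rⁿ) / (1 - r)
S_4 = 2(1 - (3/4)^4) / (1 - (3/4))
S_4 = 2(1 - (81/256)) / (1/4)
S_4 = 175/32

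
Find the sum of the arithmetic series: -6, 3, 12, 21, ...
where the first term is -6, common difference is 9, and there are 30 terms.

Sₙ = n/2 × (first + last)
Last term = a + (n-1)d = -6 + (30-1)×9 = 255
S_30 = 30/2 × (-6 + 255)
S_30 = 30/2 × 249 = 3735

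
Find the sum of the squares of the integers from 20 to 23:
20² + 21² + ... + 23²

Use ∑_{k=1}^{n} k² = n(n+1)(2n+1)/6, then subtract the first 19 terms.
∑_{k=1}^{23} k² = 23×24×47/6 = 4324
∑_{k=1}^{19} k² = 19×20×39/6 = 2470
∑_{k=20}^{23} k² = 4324 - 2470 = 1854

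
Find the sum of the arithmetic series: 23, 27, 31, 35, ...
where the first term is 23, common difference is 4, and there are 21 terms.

Sₙ = n/2 × (first + last)
Last term = a + (n-1)d = 23 + (21-1)×4 = 103
S_21 = 21/2 × (23 + 103)
S_21 = 21/2 × 126 = 1323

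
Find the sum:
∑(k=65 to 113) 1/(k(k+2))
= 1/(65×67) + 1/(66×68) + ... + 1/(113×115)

Partial fractions: 1/(k(k+2)) = (1/2)[1/k - 1/(k+2)]
Telescoping leaves the first two and last two terms:
= (1/2)[1/65 + 1/66 - 1/114 - 1/115]
= 1225/187473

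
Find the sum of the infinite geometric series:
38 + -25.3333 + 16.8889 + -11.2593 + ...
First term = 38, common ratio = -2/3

For |r| < 1, S = a / (1 - r)
S = 38 / (1 - (-2/3))
S = 38 / (5/3)
S = 114/5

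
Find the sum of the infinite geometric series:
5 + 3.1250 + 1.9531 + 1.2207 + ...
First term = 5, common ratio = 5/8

For |r| < 1, S = a / (1 - r)
S = 5 / (1 - (5/8))
S = 5 / (3/8)
S = 40/3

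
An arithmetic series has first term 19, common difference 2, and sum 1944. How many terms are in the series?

Using S = n/2 × [2a + (n-1)d]
1944 = n/2 × [2(19) + (n-1)(2)]
1944 = n/2 × [38 + 2n - 2]
3888 = n × [36 + 2n]
2n² + (36)n - 3888 = 0
Discriminant: Δ = (36)² - 4(2)(-3888) = 1296 + 31104 = 32400
√Δ = 180
n = [-(36) + √Δ] / (2·2) = (-36 + 180) / 4 = 144 / 4 = 36
(The negative root is discarded since n must be a positive integer.)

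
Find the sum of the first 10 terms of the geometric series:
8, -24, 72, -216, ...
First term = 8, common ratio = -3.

Sₙ = a(1 - rⁿ) / (1 - r)
S_10 = 8(1 - (-3)^10) / (1 - (-3))
S_10 = 8(1 - 59049) / (4)
S_10 = -118096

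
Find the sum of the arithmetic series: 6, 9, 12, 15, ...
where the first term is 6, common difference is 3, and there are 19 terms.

Sₙ = n/2 × (first + last)
Last term = a + (n-1)d = 6 + (19-1)×3 = 60
S_19 = 19/2 × (6 + 60)
S_19 = 19/2 × 66 = 627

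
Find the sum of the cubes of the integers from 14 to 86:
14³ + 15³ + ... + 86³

Use ∑_{k=1}^{n} k³ = [n(n+1)/2]², then subtract the first 13 terms.
∑_{k=1}^{86} k³ = [86×87/2]² = 3741² = 13995081
∑_{k=1}^{13} k³ = [13×14/2]² = 91² = 8281
∑_{k=14}^{86} k³ = 13995081 - 8281 = 13986800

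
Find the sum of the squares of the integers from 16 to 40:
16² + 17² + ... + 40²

Use ∑_{k=1}^{n} k² = n(n+1)(2n+1)/6, then subtract the first 15 terms.
∑_{k=1}^{40} k² = 40×41×81/6 = 22140
∑_{k=1}^{15} k² = 15×16×31/6 = 1240
∑_{k=16}^{40} k² = 22140 - 1240 = 20900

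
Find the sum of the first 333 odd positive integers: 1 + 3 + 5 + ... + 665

Sum of first n odd numbers = n²
= 333²
= 110889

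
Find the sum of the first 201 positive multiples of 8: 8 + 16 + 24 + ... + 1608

Factor out 8: = 8(1 + 2 + ... + 201) = 8 × n(n+1)/2
= 8 × 201×202/2
= 8 × 20301
= 162408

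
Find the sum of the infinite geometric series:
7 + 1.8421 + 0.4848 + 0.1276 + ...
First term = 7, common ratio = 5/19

For |r| < 1, S = a / (1 - r)
S = 7 / (1 - (5/19))
S = 7 / (14/19)
S = 19/2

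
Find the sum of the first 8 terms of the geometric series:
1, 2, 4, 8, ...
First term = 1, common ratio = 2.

Sₙ = a(1 - rⁿ) / (1 - r)
S_8 = 1(1 - 2^8) / (1 - 2)
S_8 = 1(1 - 256) / (-1)
S_8 = 255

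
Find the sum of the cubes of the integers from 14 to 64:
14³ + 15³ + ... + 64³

Use ∑_{k=1}^{n} k³ = [n(n+1)/2]², then subtract the first 13 terms.
∑_{k=1}^{64} k³ = [64×65/2]² = 2080² = 4326400
∑_{k=1}^{13} k³ = [13×14/2]² = 91² = 8281
∑_{k=14}^{64} k³ = 4326400 - 8281 = 4318119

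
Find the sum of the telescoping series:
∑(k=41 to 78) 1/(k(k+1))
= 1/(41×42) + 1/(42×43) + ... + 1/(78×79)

Partial fractions: 1/(k(k+1)) = 1/k - 1/(k+1)
The series telescopes:
= (1/41 - 1/42) + (1/42 - 1/43) + ... + (1/78 - 1/79)
= 1/41 - 1/79
= 38/3239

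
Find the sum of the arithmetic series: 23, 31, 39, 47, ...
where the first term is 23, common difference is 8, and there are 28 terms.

Sₙ = n/2 × (first + last)
Last term = a + (n-1)d = 23 + (28-1)×8 = 239
S_28 = 28/2 × (23 + 239)
S_28 = 28/2 × 262 = 3668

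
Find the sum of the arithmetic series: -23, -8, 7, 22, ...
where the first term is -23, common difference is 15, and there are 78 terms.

Sₙ = n/2 × (first + last)
Last term = a + (n-1)d = -23 + (78-1)×15 = 1132
S_78 = 78/2 × (-23 + 1132)
S_78 = 78/2 × 1109 = 43251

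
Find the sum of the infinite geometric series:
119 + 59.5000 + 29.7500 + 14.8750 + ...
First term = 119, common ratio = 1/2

For |r| < 1, S = a / (1 - r)
S = 119 / (1 - (1/2))
S = 119 / (1/2)
S = 238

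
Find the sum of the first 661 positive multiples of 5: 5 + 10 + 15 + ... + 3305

Factor out 5: = 5(1 + 2 + ... + 661) = 5 × n(n+1)/2
= 5 × 661×662/2
= 5 × 218791
= 1093955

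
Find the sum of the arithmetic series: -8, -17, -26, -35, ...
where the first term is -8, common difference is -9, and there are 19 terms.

Sₙ = n/2 × (first + last)
Last term = a + (n-1)d = -8 + (19-1)×(-9) = -170
S_19 = 19/2 × (-8 + (-170))
S_19 = 19/2 × (-178) = -1691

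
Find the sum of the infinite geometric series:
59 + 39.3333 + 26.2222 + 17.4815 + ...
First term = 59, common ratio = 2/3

For |r| < 1, S = a / (1 - r)
S = 59 / (1 - (2/3))
S = 59 / (1/3)
S = 177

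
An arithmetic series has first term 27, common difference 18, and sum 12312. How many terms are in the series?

Using S = n/2 × [2a + (n-1)d]
12312 = n/2 × [2(27) + (n-1)(18)]
12312 = n/2 × [54 + 18n - 18]
24624 = n × [36 + 18n]
18n² + (36)n - 24624 = 0
Discriminant: Δ = (36)² - 4(18)(-24624) = 1296 + 1772928 = 1774224
√Δ = 1332
n = [-(36) + √Δ] / (2·18) = (-36 + 1332) / 36 = 1296 / 36 = 36
(The negative root is discarded since n must be a positive integer.)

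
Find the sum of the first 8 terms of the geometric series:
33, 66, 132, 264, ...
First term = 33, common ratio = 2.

Sₙ = a(1 - rⁿ) / (1 - r)
S_8 = 33(1 - 2^8) / (1 - 2)
S_8 = 33(1 - 256) / (-1)
S_8 = 8415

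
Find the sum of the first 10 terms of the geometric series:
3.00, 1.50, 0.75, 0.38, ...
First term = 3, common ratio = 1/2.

Sₙ = a(1 - rⁿ) / (1 - r)
S_10 = 3(1 - (1/2)^10) / (1 - (1/2))
S_10 = 3(1 - (1/1024)) / (1/2)
S_10 = 3069/512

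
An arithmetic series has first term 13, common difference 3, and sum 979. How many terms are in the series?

Using S = n/2 × [2a + (n-1)d]
979 = n/2 × [2(13) + (n-1)(3)]
979 = n/2 × [26 + 3n - 3]
1958 = n × [23 + 3n]
3n² + (23)n - 1958 = 0
Discriminant: Δ = (23)² - 4(3)(-1958) = 529 + 23496 = 24025
√Δ = 155
n = [-(23) + √Δ] / (2·3) = (-23 + 155) / 6 = 132 / 6 = 22
(The negative root is discarded since n must be a positive integer.)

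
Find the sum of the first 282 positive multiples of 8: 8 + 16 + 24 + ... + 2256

Factor out 8: = 8(1 + 2 + ... + 282) = 8 × n(n+1)/2
= 8 × 282×283/2
= 8 × 39903
= 319224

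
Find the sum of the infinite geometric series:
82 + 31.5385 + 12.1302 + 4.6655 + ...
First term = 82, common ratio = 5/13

For |r| < 1, S = a / (1 - r)
S = 82 / (1 - (5/13))
S = 82 / (8/13)
S = 533/4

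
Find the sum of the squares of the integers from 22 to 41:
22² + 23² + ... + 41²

Use ∑_{k=1}^{n} k² = n(n+1)(2n+1)/6, then subtract the first 21 terms.
∑_{k=1}^{41} k² = 41×42×83/6 = 23821
∑_{k=1}^{21} k² = 21×22×43/6 = 3311
∑_{k=22}^{41} k² = 23821 - 3311 = 20510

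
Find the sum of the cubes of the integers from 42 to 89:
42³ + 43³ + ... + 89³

Use ∑_{k=1}^{n} k³ = [n(n+1)/2]², then subtract the first 41 terms.
∑_{k=1}^{89} k³ = [89×90/2]² = 4005² = 16040025
∑_{k=1}^{41} k³ = [41×42/2]² = 861² = 741321
∑_{k=42}^{89} k³ = 16040025 - 741321 = 15298704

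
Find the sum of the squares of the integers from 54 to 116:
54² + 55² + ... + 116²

Use ∑_{k=1}^{n} k² = n(n+1)(2n+1)/6, then subtract the first 53 terms.
∑_{k=1}^{116} k² = 116×117×233/6 = 527046
∑_{k=1}^{53} k² = 53×54×107/6 = 51039
∑_{k=54}^{116} k² = 527046 - 51039 = 476007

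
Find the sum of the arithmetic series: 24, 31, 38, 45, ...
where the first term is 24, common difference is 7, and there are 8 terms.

Sₙ = n/2 × (first + last)
Last term = a + (n-1)d = 24 + (8-1)×7 = 73
S_8 = 8/2 × (24 + 73)
S_8 = 8/2 × 97 = 388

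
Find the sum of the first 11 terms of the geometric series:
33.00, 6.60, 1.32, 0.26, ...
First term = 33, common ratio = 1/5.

Sₙ = a(1 - rⁿ) / (1 - r)
S_11 = 33(1 - (1/5)^11) / (1 - (1/5))
S_11 = 33(1 - (1/48828125)) / (4/5)
S_11 = 402832023/9765625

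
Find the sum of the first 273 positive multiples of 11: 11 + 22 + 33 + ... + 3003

Factor out 11: = 11(1 + 2 + ... + 273) = 11 × n(n+1)/2
= 11 × 273×274/2
= 11 × 37401
= 411411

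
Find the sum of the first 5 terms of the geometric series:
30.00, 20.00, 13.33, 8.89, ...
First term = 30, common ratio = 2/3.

Sₙ = a(1 - rⁿ) / (1 - r)
S_5 = 30(1 - (2/3)^5) / (1 - (2/3))
S_5 = 30(1 - (32/243)) / (1/3)
S_5 = 2110/27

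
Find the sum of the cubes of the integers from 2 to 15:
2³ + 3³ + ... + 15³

Use ∑_{k=1}^{n} k³ = [n(n+1)/2]², then subtract the first 1 terms.
∑_{k=1}^{15} k³ = [15×16/2]² = 120² = 14400
∑_{k=1}^{1} k³ = [1×2/2]² = 1² = 1
∑_{k=2}^{15} k³ = 14400 - 1 = 14399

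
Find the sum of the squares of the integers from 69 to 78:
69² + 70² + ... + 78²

Use ∑_{k=1}^{n} k² = n(n+1)(2n+1)/6, then subtract the first 68 terms.
∑_{k=1}^{78} k² = 78×79×157/6 = 161239
∑_{k=1}^{68} k² = 68×69×137/6 = 107134
∑_{k=69}^{78} k² = 161239 - 107134 = 54105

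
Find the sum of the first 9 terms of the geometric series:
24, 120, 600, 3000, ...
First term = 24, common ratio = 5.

Sₙ = a(1 - rⁿ) / (1 - r)
S_9 = 24(1 - 5^9) / (1 - 5)
S_9 = 24(1 - 1953125) / (-4)
S_9 = 11718744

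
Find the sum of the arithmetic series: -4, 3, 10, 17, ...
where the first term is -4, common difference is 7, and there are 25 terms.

Sₙ = n/2 × (first + last)
Last term = a + (n-1)d = -4 + (25-1)×7 = 164
S_25 = 25/2 × (-4 + 164)
S_25 = 25/2 × 160 = 2000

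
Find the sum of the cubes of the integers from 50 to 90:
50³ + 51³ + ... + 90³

Use ∑_{k=1}^{n} k³ = [n(n+1)/2]², then subtract the first 49 terms.
∑_{k=1}^{90} k³ = [90×91/2]² = 4095² = 16769025
∑_{k=1}^{49} k³ = [49×50/2]² = 1225² = 1500625
∑_{k=50}^{90} k³ = 16769025 - 1500625 = 15268400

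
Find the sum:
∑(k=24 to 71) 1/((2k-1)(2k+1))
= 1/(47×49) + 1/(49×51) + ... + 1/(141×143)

Partial fractions: 1/((2k-1)(2k+1)) = (1/2)[1/(2k-1) - 1/(2k+1)]
The series telescopes:
= (1/2)[1/47 - 1/143]
= 48/6721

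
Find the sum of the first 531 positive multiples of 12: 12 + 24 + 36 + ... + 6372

Factor out 12: = 12(1 + 2 + ... + 531) = 12 × n(n+1)/2
= 12 × 531×532/2
= 12 × 141246
= 1694952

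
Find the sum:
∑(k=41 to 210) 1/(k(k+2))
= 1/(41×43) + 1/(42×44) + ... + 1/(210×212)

Partial fractions: 1/(k(k+2)) = (1/2)[1/k - 1/(k+2)]
Telescoping leaves the first two and last two terms:
= (1/2)[1/41 + 1/42 - 1/211 - 1/212]
= 1492175/77028504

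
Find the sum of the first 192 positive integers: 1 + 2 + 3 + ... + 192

Formula: ∑k = n(n+1)/2
= 192×193/2
= 37056/2
= 18528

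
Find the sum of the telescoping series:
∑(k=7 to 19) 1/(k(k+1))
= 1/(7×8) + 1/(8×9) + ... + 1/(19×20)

Partial fractions: 1/(k(k+1)) = 1/k - 1/(k+1)
The series telescopes:
= (1/7 - 1/8) + (1/8 - 1/9) + ... + (1/19 - 1/20)
= 1/7 - 1/20
= 13/140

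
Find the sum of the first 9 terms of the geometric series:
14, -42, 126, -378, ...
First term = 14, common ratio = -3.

Sₙ = a(1 - rⁿ) / (1 - r)
S_9 = 14(1 - (-3)^9) / (1 - (-3))
S_9 = 14(1 - (-19683)) / (4)
S_9 = 68894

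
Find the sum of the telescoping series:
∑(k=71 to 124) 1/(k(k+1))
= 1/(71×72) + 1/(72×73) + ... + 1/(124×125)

Partial fractions: 1/(k(k+1)) = 1/k - 1/(k+1)
The series telescopes:
= (1/71 - 1/72) + (1/72 - 1/73) + ... + (1/124 - 1/125)
= 1/71 - 1/125
= 54/8875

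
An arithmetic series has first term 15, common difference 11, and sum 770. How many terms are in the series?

Using S = n/2 × [2a + (n-1)d]
770 = n/2 × [2(15) + (n-1)(11)]
770 = n/2 × [30 + 11n - 11]
1540 = n × [19 + 11n]
11n² + (19)n - 1540 = 0
Discriminant: Δ = (19)² - 4(11)(-1540) = 361 + 67760 = 68121
√Δ = 261
n = [-(19) + √Δ] / (2·11) = (-19 + 261) / 22 = 242 / 22 = 11
(The negative root is discarded since n must be a positive integer.)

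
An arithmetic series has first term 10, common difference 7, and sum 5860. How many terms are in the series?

Using S = n/2 × [2a + (n-1)d]
5860 = n/2 × [2(10) + (n-1)(7)]
5860 = n/2 × [20 + 7n - 7]
11720 = n × [13 + 7n]
7n² + (13)n - 11720 = 0
Discriminant: Δ = (13)² - 4(7)(-11720) = 169 + 328160 = 328329
√Δ = 573
n = [-(13) + √Δ] / (2·7) = (-13 + 573) / 14 = 560 / 14 = 40
(The negative root is discarded since n must be a positive integer.)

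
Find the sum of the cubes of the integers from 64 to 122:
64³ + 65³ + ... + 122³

Use ∑_{k=1}^{n} k³ = [n(n+1)/2]², then subtract the first 63 terms.
∑_{k=1}^{122} k³ = [122×123/2]² = 7503² = 56295009
∑_{k=1}^{63} k³ = [63×64/2]² = 2016² = 4064256
∑_{k=64}^{122} k³ = 56295009 - 4064256 = 52230753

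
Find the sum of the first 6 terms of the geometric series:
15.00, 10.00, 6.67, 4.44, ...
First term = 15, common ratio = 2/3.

Sₙ = a(1 - rⁿ) / (1 - r)
S_6 = 15(1 - (2/3)^6) / (1 - (2/3))
S_6 = 15(1 - (64/729)) / (1/3)
S_6 = 3325/81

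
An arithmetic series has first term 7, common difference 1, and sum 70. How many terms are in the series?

Using S = n/2 × [2a + (n-1)d]
70 = n/2 × [2(7) + (n-1)(1)]
70 = n/2 × [14 + 1n - 1]
140 = n × [13 + 1n]
1n² + (13)n - 140 = 0
Discriminant: Δ = (13)² - 4(1)(-140) = 169 + 560 = 729
√Δ = 27
n = [-(13) + √Δ] / (2·1) = (-13 + 27) / 2 = 14 / 2 = 7
(The negative root is discarded since n must be a positive integer.)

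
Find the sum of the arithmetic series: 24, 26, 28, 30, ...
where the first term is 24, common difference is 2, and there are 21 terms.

Sₙ = n/2 × (first + last)
Last term = a + (n-1)d = 24 + (21-1)×2 = 64
S_21 = 21/2 × (24 + 64)
S_21 = 21/2 × 88 = 924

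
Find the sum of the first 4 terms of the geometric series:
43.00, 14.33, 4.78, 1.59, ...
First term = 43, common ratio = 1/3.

Sₙ = a(1 - rⁿ) / (1 - r)
S_4 = 43(1 - (1/3)^4) / (1 - (1/3))
S_4 = 43(1 - (1/81)) / (2/3)
S_4 = 1720/27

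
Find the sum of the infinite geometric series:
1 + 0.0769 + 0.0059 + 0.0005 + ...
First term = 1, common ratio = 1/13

For |r| < 1, S = a / (1 - r)
S = 1 / (1 - (1/13))
S = 1 / (12/13)
S = 13/12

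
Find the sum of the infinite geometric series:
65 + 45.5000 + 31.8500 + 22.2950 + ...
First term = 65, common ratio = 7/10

For |r| < 1, S = a / (1 - r)
S = 65 / (1 - (7/10))
S = 65 / (3/10)
S = 650/3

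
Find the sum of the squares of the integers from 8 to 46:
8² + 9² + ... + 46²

Use ∑_{k=1}^{n} k² = n(n+1)(2n+1)/6, then subtract the first 7 terms.
∑_{k=1}^{46} k² = 46×47×93/6 = 33511
∑_{k=1}^{7} k² = 7×8×15/6 = 140
∑_{k=8}^{46} k² = 33511 - 140 = 33371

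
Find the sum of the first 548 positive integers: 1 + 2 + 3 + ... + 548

Formula: ∑k = n(n+1)/2
= 548×549/2
= 300852/2
= 150426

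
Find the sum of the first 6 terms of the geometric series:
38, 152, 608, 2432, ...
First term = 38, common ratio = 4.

Sₙ = a(1 - rⁿ) / (1 - r)
S_6 = 38(1 - 4^6) / (1 - 4)
S_6 = 38(1 - 4096) / (-3)
S_6 = 51870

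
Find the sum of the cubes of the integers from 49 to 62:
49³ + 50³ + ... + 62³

Use ∑_{k=1}^{n} k³ = [n(n+1)/2]², then subtract the first 48 terms.
∑_{k=1}^{62} k³ = [62×63/2]² = 1953² = 3814209
∑_{k=1}^{48} k³ = [48×49/2]² = 1176² = 1382976
∑_{k=49}^{62} k³ = 3814209 - 1382976 = 2431233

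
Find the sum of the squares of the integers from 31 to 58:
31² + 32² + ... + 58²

Use ∑_{k=1}^{n} k² = n(n+1)(2n+1)/6, then subtract the first 30 terms.
∑_{k=1}^{58} k² = 58×59×117/6 = 66729
∑_{k=1}^{30} k² = 30×31×61/6 = 9455
∑_{k=31}^{58} k² = 66729 - 9455 = 57274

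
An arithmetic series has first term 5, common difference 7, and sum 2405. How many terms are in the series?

Using S = n/2 × [2a + (n-1)d]
2405 = n/2 × [2(5) + (n-1)(7)]
2405 = n/2 × [10 + 7n - 7]
4810 = n × [3 + 7n]
7n² + (3)n - 4810 = 0
Discriminant: Δ = (3)² - 4(7)(-4810) = 9 + 134680 = 134689
√Δ = 367
n = [-(3) + √Δ] / (2·7) = (-3 + 367) / 14 = 364 / 14 = 26
(The negative root is discarded since n must be a positive integer.)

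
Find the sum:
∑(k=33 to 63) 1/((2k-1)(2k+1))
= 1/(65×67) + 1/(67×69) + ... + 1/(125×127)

Partial fractions: 1/((2k-1)(2k+1)) = (1/2)[1/(2k-1) - 1/(2k+1)]
The series telescopes:
= (1/2)[1/65 - 1/127]
= 31/8255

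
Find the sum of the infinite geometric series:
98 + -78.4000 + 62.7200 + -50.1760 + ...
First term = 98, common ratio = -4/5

For |r| < 1, S = a / (1 - r)
S = 98 / (1 - (-4/5))
S = 98 / (9/5)
S = 490/9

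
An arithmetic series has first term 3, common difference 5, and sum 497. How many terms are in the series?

Using S = n/2 × [2a + (n-1)d]
497 = n/2 × [2(3) + (n-1)(5)]
497 = n/2 × [6 + 5n - 5]
994 = n × [1 + 5n]
5n² + (1)n - 994 = 0
Discriminant: Δ = (1)² - 4(5)(-994) = 1 + 19880 = 19881
√Δ = 141
n = [-(1) + √Δ] / (2·5) = (-1 + 141) / 10 = 140 / 10 = 14
(The negative root is discarded since n must be a positive integer.)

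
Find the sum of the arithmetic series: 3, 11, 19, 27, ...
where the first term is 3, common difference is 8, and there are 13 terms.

Sₙ = n/2 × (first + last)
Last term = a + (n-1)d = 3 + (13-1)×8 = 99
S_13 = 13/2 × (3 + 99)
S_13 = 13/2 × 102 = 663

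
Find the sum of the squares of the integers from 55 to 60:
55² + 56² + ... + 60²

Use ∑_{k=1}^{n} k² = n(n+1)(2n+1)/6, then subtract the first 54 terms.
∑_{k=1}^{60} k² = 60×61×121/6 = 73810
∑_{k=1}^{54} k² = 54×55×109/6 = 53955
∑_{k=55}^{60} k² = 73810 - 53955 = 19855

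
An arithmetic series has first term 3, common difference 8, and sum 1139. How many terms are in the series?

Using S = n/2 × [2a + (n-1)d]
1139 = n/2 × [2(3) + (n-1)(8)]
1139 = n/2 × [6 + 8n - 8]
2278 = n × [-2 + 8n]
8n² + (-2)n - 2278 = 0
Discriminant: Δ = (-2)² - 4(8)(-2278) = 4 + 72896 = 72900
√Δ = 270
n = [-(-2) + √Δ] / (2·8) = (2 + 270) / 16 = 272 / 16 = 17
(The negative root is discarded since n must be a positive integer.)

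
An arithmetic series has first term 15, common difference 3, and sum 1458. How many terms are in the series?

Using S = n/2 × [2a + (n-1)d]
1458 = n/2 × [2(15) + (n-1)(3)]
1458 = n/2 × [30 + 3n - 3]
2916 = n × [27 + 3n]
3n² + (27)n - 2916 = 0
Discriminant: Δ = (27)² - 4(3)(-2916) = 729 + 34992 = 35721
√Δ = 189
n = [-(27) + √Δ] / (2·3) = (-27 + 189) / 6 = 162 / 6 = 27
(The negative root is discarded since n must be a positive integer.)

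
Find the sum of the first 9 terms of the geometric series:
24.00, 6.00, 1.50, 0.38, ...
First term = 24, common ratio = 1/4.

Sₙ = a(1 - rⁿ) / (1 - r)
S_9 = 24(1 - (1/4)^9) / (1 - (1/4))
S_9 = 24(1 - (1/262144)) / (3/4)
S_9 = 262143/8192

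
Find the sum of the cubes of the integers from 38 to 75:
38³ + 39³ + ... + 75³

Use ∑_{k=1}^{n} k³ = [n(n+1)/2]², then subtract the first 37 terms.
∑_{k=1}^{75} k³ = [75×76/2]² = 2850² = 8122500
∑_{k=1}^{37} k³ = [37×38/2]² = 703² = 494209
∑_{k=38}^{75} k³ = 8122500 - 494209 = 7628291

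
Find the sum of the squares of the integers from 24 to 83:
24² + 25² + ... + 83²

Use ∑_{k=1}^{n} k² = n(n+1)(2n+1)/6, then subtract the first 23 terms.
∑_{k=1}^{83} k² = 83×84×167/6 = 194054
∑_{k=1}^{23} k² = 23×24×47/6 = 4324
∑_{k=24}^{83} k² = 194054 - 4324 = 189730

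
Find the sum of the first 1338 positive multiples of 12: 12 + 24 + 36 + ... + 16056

Factor out 12: = 12(1 + 2 + ... + 1338) = 12 × n(n+1)/2
= 12 × 1338×1339/2
= 12 × 895791
= 10749492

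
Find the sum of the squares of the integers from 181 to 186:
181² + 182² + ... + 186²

Use ∑_{k=1}^{n} k² = n(n+1)(2n+1)/6, then subtract the first 180 terms.
∑_{k=1}^{186} k² = 186×187×373/6 = 2162281
∑_{k=1}^{180} k² = 180×181×361/6 = 1960230
∑_{k=181}^{186} k² = 2162281 - 1960230 = 202051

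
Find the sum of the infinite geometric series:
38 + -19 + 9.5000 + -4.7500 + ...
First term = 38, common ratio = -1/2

For |r| < 1, S = a / (1 - r)
S = 38 / (1 - (-1/2))
S = 38 / (3/2)
S = 76/3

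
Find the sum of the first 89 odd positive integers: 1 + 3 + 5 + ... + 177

Sum of first n odd numbers = n²
= 89²
= 7921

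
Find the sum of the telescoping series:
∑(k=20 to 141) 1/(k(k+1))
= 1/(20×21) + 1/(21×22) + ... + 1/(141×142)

Partial fractions: 1/(k(k+1)) = 1/k - 1/(k+1)
The series telescopes:
= (1/20 - 1/21) + (1/21 - 1/22) + ... + (1/141 - 1/142)
= 1/20 - 1/142
= 61/1420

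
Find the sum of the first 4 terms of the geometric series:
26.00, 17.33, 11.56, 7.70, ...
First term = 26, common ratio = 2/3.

Sₙ = a(1 - rⁿ) / (1 - r)
S_4 = 26(1 - (2/3)^4) / (1 - (2/3))
S_4 = 26(1 - (16/81)) / (1/3)
S_4 = 1690/27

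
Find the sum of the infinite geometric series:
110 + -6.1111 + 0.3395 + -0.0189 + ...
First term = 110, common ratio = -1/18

For |r| < 1, S = a / (1 - r)
S = 110 / (1 - (-1/18))
S = 110 / (19/18)
S = 1980/19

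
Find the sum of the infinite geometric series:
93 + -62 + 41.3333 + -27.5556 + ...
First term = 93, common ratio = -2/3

For |r| < 1, S = a / (1 - r)
S = 93 / (1 - (-2/3))
S = 93 / (5/3)
S = 279/5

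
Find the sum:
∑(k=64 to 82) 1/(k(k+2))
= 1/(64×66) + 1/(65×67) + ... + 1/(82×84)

Partial fractions: 1/(k(k+2)) = (1/2)[1/k - 1/(k+2)]
Telescoping leaves the first two and last two terms:
= (1/2)[1/64 + 1/65 - 1/83 - 1/84]
= 51167/14501760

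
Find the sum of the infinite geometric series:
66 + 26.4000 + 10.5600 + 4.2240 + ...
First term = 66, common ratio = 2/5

For |r| < 1, S = a / (1 - r)
S = 66 / (1 - (2/5))
S = 66 / (3/5)
S = 110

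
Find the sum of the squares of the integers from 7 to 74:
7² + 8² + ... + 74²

Use ∑_{k=1}^{n} k² = n(n+1)(2n+1)/6, then subtract the first 6 terms.
∑_{k=1}^{74} k² = 74×75×149/6 = 137825
∑_{k=1}^{6} k² = 6×7×13/6 = 91
∑_{k=7}^{74} k² = 137825 - 91 = 137734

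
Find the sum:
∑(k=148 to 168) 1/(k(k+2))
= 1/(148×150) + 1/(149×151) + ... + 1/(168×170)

Partial fractions: 1/(k(k+2)) = (1/2)[1/k - 1/(k+2)]
Telescoping leaves the first two and last two terms:
= (1/2)[1/148 + 1/149 - 1/169 - 1/170]
= 528591/633553960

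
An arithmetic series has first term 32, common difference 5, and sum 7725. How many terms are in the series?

Using S = n/2 × [2a + (n-1)d]
7725 = n/2 × [2(32) + (n-1)(5)]
7725 = n/2 × [64 + 5n - 5]
15450 = n × [59 + 5n]
5n² + (59)n - 15450 = 0
Discriminant: Δ = (59)² - 4(5)(-15450) = 3481 + 309000 = 312481
√Δ = 559
n = [-(59) + √Δ] / (2·5) = (-59 + 559) / 10 = 500 / 10 = 50
(The negative root is discarded since n must be a positive integer.)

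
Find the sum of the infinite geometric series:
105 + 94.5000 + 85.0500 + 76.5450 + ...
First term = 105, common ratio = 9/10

For |r| < 1, S = a / (1 - r)
S = 105 / (1 - (9/10))
S = 105 / (1/10)
S = 1050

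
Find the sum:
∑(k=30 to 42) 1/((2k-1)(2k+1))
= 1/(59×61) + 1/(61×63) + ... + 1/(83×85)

Partial fractions: 1/((2k-1)(2k+1)) = (1/2)[1/(2k-1) - 1/(2k+1)]
The series telescopes:
= (1/2)[1/59 - 1/85]
= 13/5015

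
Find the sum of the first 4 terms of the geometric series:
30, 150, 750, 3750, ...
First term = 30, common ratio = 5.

Sₙ = a(1 - rⁿ) / (1 - r)
S_4 = 30(1 - 5^4) / (1 - 5)
S_4 = 30(1 - 625) / (-4)
S_4 = 4680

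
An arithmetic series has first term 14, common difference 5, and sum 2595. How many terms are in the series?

Using S = n/2 × [2a + (n-1)d]
2595 = n/2 × [2(14) + (n-1)(5)]
2595 = n/2 × [28 + 5n - 5]
5190 = n × [23 + 5n]
5n² + (23)n - 5190 = 0
Discriminant: Δ = (23)² - 4(5)(-5190) = 529 + 103800 = 104329
√Δ = 323
n = [-(23) + √Δ] / (2·5) = (-23 + 323) / 10 = 300 / 10 = 30
(The negative root is discarded since n must be a positive integer.)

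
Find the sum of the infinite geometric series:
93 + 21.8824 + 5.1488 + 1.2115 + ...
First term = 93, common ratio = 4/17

For |r| < 1, S = a / (1 - r)
S = 93 / (1 - (4/17))
S = 93 / (13/17)
S = 1581/13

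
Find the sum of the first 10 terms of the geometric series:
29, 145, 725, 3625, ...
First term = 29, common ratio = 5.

Sₙ = a(1 - rⁿ) / (1 - r)
S_10 = 29(1 - 5^10) / (1 - 5)
S_10 = 29(1 - 9765625) / (-4)
S_10 = 70800774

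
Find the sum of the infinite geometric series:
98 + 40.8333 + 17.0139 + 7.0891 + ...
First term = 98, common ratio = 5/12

For |r| < 1, S = a / (1 - r)
S = 98 / (1 - (5/12))
S = 98 / (7/12)
S = 168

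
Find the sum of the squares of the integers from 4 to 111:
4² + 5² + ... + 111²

Use ∑_{k=1}^{n} k² = n(n+1)(2n+1)/6, then subtract the first 3 terms.
∑_{k=1}^{111} k² = 111×112×223/6 = 462056
∑_{k=1}^{3} k² = 3×4×7/6 = 14
∑_{k=4}^{111} k² = 462056 - 14 = 462042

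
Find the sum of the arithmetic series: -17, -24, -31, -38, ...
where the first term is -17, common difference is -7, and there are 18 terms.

Sₙ = n/2 × (first + last)
Last term = a + (n-1)d = -17 + (18-1)×(-7) = -136
S_18 = 18/2 × (-17 + (-136))
S_18 = 18/2 × (-153) = -1377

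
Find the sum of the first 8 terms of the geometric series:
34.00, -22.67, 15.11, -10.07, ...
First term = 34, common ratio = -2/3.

Sₙ = a(1 - rⁿ) / (1 - r)
S_8 = 34(1 - (-2/3)^8) / (1 - (-2/3))
S_8 = 34(1 - (256/6561)) / (5/3)
S_8 = 42874/2187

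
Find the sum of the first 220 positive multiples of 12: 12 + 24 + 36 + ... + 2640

Factor out 12: = 12(1 + 2 + ... + 220) = 12 × n(n+1)/2
= 12 × 220×221/2
= 12 × 24310
= 291720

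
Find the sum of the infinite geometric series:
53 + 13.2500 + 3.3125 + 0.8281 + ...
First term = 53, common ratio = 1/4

For |r| < 1, S = a / (1 - r)
S = 53 / (1 - (1/4))
S = 53 / (3/4)
S = 212/3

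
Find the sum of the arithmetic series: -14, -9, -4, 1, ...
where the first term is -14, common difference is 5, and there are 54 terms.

Sₙ = n/2 × (first + last)
Last term = a + (n-1)d = -14 + (54-1)×5 = 251
S_54 = 54/2 × (-14 + 251)
S_54 = 54/2 × 237 = 6399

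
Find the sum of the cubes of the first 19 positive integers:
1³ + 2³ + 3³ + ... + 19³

Formula: ∑k³ = [n(n+1)/2]²
= [19×20/2]²
= 190²
= 36100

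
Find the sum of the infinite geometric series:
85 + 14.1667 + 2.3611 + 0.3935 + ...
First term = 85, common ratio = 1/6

For |r| < 1, S = a / (1 - r)
S = 85 / (1 - (1/6))
S = 85 / (5/6)
S = 102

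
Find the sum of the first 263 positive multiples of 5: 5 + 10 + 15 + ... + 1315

Factor out 5: = 5(1 + 2 + ... + 263) = 5 × n(n+1)/2
= 5 × 263×264/2
= 5 × 34716
= 173580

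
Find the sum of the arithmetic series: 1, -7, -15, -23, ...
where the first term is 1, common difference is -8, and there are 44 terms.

Sₙ = n/2 × (first + last)
Last term = a + (n-1)d = 1 + (44-1)×(-8) = -343
S_44 = 44/2 × (1 + (-343))
S_44 = 44/2 × (-342) = -7524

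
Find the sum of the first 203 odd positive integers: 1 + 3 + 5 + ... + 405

Sum of first n odd numbers = n²
= 203²
= 41209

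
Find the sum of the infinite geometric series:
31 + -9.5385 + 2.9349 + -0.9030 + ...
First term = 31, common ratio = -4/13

For |r| < 1, S = a / (1 - r)
S = 31 / (1 - (-4/13))
S = 31 / (17/13)
S = 403/17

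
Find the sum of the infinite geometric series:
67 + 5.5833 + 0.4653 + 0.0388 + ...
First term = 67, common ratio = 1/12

For |r| < 1, S = a / (1 - r)
S = 67 / (1 - (1/12))
S = 67 / (11/12)
S = 804/11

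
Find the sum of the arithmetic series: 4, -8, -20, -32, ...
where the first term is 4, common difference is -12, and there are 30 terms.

Sₙ = n/2 × (first + last)
Last term = a + (n-1)d = 4 + (30-1)×(-12) = -344
S_30 = 30/2 × (4 + (-344))
S_30 = 30/2 × (-340) = -5100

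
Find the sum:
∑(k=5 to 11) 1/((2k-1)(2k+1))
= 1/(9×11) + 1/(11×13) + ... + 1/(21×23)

Partial fractions: 1/((2k-1)(2k+1)) = (1/2)[1/(2k-1) - 1/(2k+1)]
The series telescopes:
= (1/2)[1/9 - 1/23]
= 7/207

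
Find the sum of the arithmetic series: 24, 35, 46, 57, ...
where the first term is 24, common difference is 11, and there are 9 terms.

Sₙ = n/2 × (first + last)
Last term = a + (n-1)d = 24 + (9-1)×11 = 112
S_9 = 9/2 × (24 + 112)
S_9 = 9/2 × 136 = 612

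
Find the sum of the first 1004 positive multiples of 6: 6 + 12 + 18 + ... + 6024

Factor out 6: = 6(1 + 2 + ... + 1004) = 6 × n(n+1)/2
= 6 × 1004×1005/2
= 6 × 504510
= 3027060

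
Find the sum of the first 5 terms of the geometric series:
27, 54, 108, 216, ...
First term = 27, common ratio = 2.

Sₙ = a(1 - rⁿ) / (1 - r)
S_5 = 27(1 - 2^5) / (1 - 2)
S_5 = 27(1 - 32) / (-1)
S_5 = 837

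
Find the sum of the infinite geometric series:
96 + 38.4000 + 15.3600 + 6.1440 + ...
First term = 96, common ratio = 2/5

For |r| < 1, S = a / (1 - r)
S = 96 / (1 - (2/5))
S = 96 / (3/5)
S = 160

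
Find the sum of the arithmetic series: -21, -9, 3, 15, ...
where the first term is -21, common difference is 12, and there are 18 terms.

Sₙ = n/2 × (first + last)
Last term = a + (n-1)d = -21 + (18-1)×12 = 183
S_18 = 18/2 × (-21 + 183)
S_18 = 18/2 × 162 = 1458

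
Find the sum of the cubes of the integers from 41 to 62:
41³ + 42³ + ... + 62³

Use ∑_{k=1}^{n} k³ = [n(n+1)/2]², then subtract the first 40 terms.
∑_{k=1}^{62} k³ = [62×63/2]² = 1953² = 3814209
∑_{k=1}^{40} k³ = [40×41/2]² = 820² = 672400
∑_{k=41}^{62} k³ = 3814209 - 672400 = 3141809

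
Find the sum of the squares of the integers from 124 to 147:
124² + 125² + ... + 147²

Use ∑_{k=1}^{n} k² = n(n+1)(2n+1)/6, then subtract the first 123 terms.
∑_{k=1}^{147} k² = 147×148×295/6 = 1069670
∑_{k=1}^{123} k² = 123×124×247/6 = 627874
∑_{k=124}^{147} k² = 1069670 - 627874 = 441796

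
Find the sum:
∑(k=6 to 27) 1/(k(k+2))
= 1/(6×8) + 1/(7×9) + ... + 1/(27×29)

Partial fractions: 1/(k(k+2)) = (1/2)[1/k - 1/(k+2)]
Telescoping leaves the first two and last two terms:
= (1/2)[1/6 + 1/7 - 1/28 - 1/29]
= 583/4872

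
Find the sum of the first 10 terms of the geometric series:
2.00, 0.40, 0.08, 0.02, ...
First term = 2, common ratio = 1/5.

Sₙ = a(1 - rⁿ) / (1 - r)
S_10 = 2(1 - (1/5)^10) / (1 - (1/5))
S_10 = 2(1 - (1/9765625)) / (4/5)
S_10 = 4882812/1953125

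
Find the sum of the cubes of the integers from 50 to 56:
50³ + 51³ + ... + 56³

Use ∑_{k=1}^{n} k³ = [n(n+1)/2]², then subtract the first 49 terms.
∑_{k=1}^{56} k³ = [56×57/2]² = 1596² = 2547216
∑_{k=1}^{49} k³ = [49×50/2]² = 1225² = 1500625
∑_{k=50}^{56} k³ = 2547216 - 1500625 = 1046591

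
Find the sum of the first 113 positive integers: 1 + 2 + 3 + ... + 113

Formula: ∑k = n(n+1)/2
= 113×114/2
= 12882/2
= 6441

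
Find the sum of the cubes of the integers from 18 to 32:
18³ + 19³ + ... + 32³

Use ∑_{k=1}^{n} k³ = [n(n+1)/2]², then subtract the first 17 terms.
∑_{k=1}^{32} k³ = [32×33/2]² = 528² = 278784
∑_{k=1}^{17} k³ = [17×18/2]² = 153² = 23409
∑_{k=18}^{32} k³ = 278784 - 23409 = 255375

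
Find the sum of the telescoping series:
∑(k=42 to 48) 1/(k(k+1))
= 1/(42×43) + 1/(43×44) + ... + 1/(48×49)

Partial fractions: 1/(k(k+1)) = 1/k - 1/(k+1)
The series telescopes:
= (1/42 - 1/43) + (1/43 - 1/44) + ... + (1/48 - 1/49)
= 1/42 - 1/49
= 1/294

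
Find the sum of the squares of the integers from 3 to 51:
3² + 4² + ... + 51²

Use ∑_{k=1}^{n} k² = n(n+1)(2n+1)/6, then subtract the first 2 terms.
∑_{k=1}^{51} k² = 51×52×103/6 = 45526
∑_{k=1}^{2} k² = 2×3×5/6 = 5
∑_{k=3}^{51} k² = 45526 - 5 = 45521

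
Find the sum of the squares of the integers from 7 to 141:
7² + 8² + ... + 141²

Use ∑_{k=1}^{n} k² = n(n+1)(2n+1)/6, then subtract the first 6 terms.
∑_{k=1}^{141} k² = 141×142×283/6 = 944371
∑_{k=1}^{6} k² = 6×7×13/6 = 91
∑_{k=7}^{141} k² = 944371 - 91 = 944280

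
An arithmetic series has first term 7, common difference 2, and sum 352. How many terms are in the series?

Using S = n/2 × [2a + (n-1)d]
352 = n/2 × [2(7) + (n-1)(2)]
352 = n/2 × [14 + 2n - 2]
704 = n × [12 + 2n]
2n² + (12)n - 704 = 0
Discriminant: Δ = (12)² - 4(2)(-704) = 144 + 5632 = 5776
√Δ = 76
n = [-(12) + √Δ] / (2·2) = (-12 + 76) / 4 = 64 / 4 = 16
(The negative root is discarded since n must be a positive integer.)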